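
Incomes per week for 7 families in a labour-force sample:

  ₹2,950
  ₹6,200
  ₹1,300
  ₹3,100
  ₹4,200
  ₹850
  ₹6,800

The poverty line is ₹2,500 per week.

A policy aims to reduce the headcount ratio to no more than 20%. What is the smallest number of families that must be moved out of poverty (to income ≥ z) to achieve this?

1

Currently q = 2 of N = 7 are below the line (H = 0.286).
A headcount ratio of at most 20% allows at most ⌊0.20 × 7⌋ = 1 poor families.
So at least 2 − 1 = 1 must be lifted.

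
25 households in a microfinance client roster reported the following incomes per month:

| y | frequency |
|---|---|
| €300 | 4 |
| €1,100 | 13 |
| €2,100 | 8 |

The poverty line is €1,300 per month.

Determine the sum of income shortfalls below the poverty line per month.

Below the line: 4×€300, 13×€1,100 (q = 17 of N = 25).
Individual gaps: 4×(1300−300) = 4000; 13×(1300−1100) = 2600.
Aggregate gap = €6,600.

€6,600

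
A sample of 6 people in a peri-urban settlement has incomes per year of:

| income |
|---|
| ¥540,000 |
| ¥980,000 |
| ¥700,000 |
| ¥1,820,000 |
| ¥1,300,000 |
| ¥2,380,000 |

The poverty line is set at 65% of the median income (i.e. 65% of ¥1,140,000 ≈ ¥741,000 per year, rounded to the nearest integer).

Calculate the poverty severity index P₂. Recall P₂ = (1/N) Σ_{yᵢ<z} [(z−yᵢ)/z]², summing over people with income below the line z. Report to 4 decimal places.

0.0128

Below z: ¥540,000, ¥700,000 (q = 2 of N = 6).
Normalized shortfalls: (741000−540000)/741000 = 0.2713; (741000−700000)/741000 = 0.0553.
Squared: 0.0736; 0.0031.
Sum = 0.076641; P₂ = 0.076641 / 6 = 0.0128.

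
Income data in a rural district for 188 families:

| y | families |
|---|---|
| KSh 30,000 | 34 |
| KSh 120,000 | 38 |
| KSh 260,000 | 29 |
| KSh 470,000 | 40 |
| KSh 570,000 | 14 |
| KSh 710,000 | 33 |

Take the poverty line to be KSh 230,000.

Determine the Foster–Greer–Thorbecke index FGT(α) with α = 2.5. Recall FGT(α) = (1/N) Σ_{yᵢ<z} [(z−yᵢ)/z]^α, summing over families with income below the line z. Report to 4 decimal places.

Poor units: 34×KSh 30,000, 38×KSh 120,000 (q = 72 of N = 188).
Gap ratios (z−y)/z: (230000−30000)/230000 = 0.8696 (×34); (230000−120000)/230000 = 0.4783 (×38).
Raised to α = 2.5: 0.70511 (×34); 0.15818 (×38).
Sum = 29.984645; FGT(2.5) = 29.984645 / 188 = 0.1595.

0.1595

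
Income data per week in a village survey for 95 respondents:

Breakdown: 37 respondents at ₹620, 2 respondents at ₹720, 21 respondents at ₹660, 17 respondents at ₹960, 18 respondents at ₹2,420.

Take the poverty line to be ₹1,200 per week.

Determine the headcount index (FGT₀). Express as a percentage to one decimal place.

81.1%

77 of the 95 respondents have income below ₹1,200.
H = 77/95 = 81.1%.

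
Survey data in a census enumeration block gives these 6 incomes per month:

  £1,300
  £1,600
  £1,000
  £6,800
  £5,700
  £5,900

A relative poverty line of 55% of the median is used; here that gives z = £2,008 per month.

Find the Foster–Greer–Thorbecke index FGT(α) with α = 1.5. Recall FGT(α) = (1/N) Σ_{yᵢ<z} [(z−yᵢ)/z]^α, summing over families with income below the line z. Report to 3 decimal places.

0.109

Below the line: £1,000, £1,300, £1,600 (q = 3 of N = 6).
Shortfall ratios: (2008−1000)/2008 = 0.5020; (2008−1300)/2008 = 0.3526; (2008−1600)/2008 = 0.2032.
Raised to α = 1.5: 0.35567; 0.20937; 0.09159.
Sum = 0.656623; FGT(1.5) = 0.656623 / 6 = 0.109.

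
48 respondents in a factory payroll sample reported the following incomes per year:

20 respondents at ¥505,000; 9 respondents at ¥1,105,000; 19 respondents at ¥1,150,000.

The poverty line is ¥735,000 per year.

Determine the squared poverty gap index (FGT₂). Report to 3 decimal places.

0.041

Below the line: 20×¥505,000 (q = 20 of N = 48).
Normalized shortfalls: (735000−505000)/735000 = 0.3129 (×20).
Squared: 0.0979 (×20).
Sum = 1.958443; P₂ = 1.958443 / 48 = 0.041.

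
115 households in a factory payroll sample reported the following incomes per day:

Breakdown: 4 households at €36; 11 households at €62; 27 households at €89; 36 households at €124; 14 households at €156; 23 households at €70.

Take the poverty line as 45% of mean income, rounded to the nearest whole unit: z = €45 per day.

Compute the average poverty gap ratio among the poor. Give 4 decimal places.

Below z: 4×€36 (q = 4 of N = 115).
Shortfall ratios (z−y)/z: 0.2000 (×4); sum = 0.800000.
The income-gap ratio divides by q (the poor only): 0.800000 / 4 = 0.2000.

0.2000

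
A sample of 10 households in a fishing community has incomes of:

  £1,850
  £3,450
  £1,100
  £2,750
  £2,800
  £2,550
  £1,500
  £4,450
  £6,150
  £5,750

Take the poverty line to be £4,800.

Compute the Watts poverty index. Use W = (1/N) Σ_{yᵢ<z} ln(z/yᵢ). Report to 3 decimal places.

0.572

Below the line: £1,100, £1,500, £1,850, £2,550, £2,750, £2,800, £3,450, £4,450 (q = 8 of N = 10).
Log gaps: ln(4800/1100) = 1.4733; ln(4800/1500) = 1.1632; ln(4800/1850) = 0.9534; ln(4800/2550) = 0.6325; ln(4800/2750) = 0.5570; ln(4800/2800) = 0.5390; ln(4800/3450) = 0.3302; ln(4800/4450) = 0.0757.
W = 5.724374 / 10 = 0.572.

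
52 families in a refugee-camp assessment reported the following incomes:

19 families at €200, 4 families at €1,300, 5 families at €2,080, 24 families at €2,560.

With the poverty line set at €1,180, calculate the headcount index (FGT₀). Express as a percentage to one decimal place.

36.5%

19 of the 52 families have income below €1,180.
H = 19/52 = 36.5%.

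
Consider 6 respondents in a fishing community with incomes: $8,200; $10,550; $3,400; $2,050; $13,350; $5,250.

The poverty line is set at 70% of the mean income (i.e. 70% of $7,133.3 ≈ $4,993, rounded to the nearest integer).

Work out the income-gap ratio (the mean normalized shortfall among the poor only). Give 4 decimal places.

Poor units: $2,050, $3,400 (q = 2 of N = 6).
Shortfall ratios (z−y)/z: 0.5894, 0.3190; sum = 0.908472.
I averages over the q = 2 poor units only: 0.908472 / 2 = 0.4542.

0.4542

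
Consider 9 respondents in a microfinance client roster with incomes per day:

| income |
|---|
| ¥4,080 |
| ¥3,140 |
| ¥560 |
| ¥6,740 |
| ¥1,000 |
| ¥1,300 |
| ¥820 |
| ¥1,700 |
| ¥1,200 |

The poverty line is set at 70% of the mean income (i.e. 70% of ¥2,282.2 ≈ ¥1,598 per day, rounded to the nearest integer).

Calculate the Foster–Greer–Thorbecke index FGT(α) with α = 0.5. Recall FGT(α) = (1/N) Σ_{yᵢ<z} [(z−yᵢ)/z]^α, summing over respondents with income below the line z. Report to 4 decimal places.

Below z: ¥560, ¥820, ¥1,000, ¥1,200, ¥1,300 (q = 5 of N = 9).
Normalized shortfalls: (1598−560)/1598 = 0.6496; (1598−820)/1598 = 0.4869; (1598−1000)/1598 = 0.3742; (1598−1200)/1598 = 0.2491; (1598−1300)/1598 = 0.1865.
Raised to α = 0.5: 0.80595; 0.69775; 0.61173; 0.49906; 0.43184.
Sum = 3.046337; FGT(0.5) = 3.046337 / 9 = 0.3385.

0.3385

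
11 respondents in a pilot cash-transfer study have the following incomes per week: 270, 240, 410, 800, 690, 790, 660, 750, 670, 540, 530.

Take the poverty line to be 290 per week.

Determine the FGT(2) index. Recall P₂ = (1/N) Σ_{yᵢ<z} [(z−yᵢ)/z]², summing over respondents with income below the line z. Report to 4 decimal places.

Below z: 240, 270 (q = 2 of N = 11).
Relative gaps: (290−240)/290 = 0.1724; (290−270)/290 = 0.0690.
Squared: 0.0297; 0.0048.
Sum = 0.034483; P₂ = 0.034483 / 11 = 0.0031.

0.0031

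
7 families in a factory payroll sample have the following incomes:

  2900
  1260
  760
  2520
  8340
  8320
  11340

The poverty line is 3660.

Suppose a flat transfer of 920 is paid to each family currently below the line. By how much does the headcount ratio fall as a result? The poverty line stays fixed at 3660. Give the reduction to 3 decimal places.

0.143

Before: below the line — 760, 1260, 2520, 2900; headcount ratio = 0.57143.
After the 920 transfer: below the line — 1680, 2180, 3440; headcount ratio = 0.42857.
Reduction = 0.57143 − 0.42857 = 0.143.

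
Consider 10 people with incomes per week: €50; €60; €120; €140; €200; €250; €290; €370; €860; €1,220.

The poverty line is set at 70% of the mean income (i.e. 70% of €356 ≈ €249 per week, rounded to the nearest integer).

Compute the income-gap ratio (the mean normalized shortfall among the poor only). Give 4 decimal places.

0.5422

Incomes under z: €50, €60, €120, €140, €200 (q = 5 of N = 10).
Relative gaps: 0.7992, 0.7590, 0.5181, 0.4378, 0.1968; sum = 2.710843.
The income-gap ratio divides by q (the poor only): 2.710843 / 5 = 0.5422.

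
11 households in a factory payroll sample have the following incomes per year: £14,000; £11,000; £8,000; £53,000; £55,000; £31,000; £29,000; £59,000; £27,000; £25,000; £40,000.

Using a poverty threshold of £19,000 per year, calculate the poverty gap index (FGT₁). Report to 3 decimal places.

Below the line: £8,000, £11,000, £14,000 (q = 3 of N = 11).
Relative gaps: (19000−8000)/19000 = 0.5789; (19000−11000)/19000 = 0.4211; (19000−14000)/19000 = 0.2632.
Σ = 1.263158. Dividing by the full population N = 11 gives P₁ = 0.115.

0.115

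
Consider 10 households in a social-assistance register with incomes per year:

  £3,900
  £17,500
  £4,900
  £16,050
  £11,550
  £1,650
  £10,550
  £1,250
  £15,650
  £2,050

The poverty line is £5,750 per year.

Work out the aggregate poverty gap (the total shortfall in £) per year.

Poor units: £1,250, £1,650, £2,050, £3,900, £4,900 (q = 5 of N = 10).
Individual gaps: 5750−1250 = 4500; 5750−1650 = 4100; 5750−2050 = 3700; 5750−3900 = 1850; 5750−4900 = 850.
Aggregate gap = £15,000.

£15,000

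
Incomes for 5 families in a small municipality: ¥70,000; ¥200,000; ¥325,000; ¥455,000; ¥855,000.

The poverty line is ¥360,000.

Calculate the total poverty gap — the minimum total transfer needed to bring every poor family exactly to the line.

Poor units: ¥70,000, ¥200,000, ¥325,000 (q = 3 of N = 5).
Individual gaps: 360000−70000 = 290000; 360000−200000 = 160000; 360000−325000 = 35000.
Aggregate gap = ¥485,000.

¥485,000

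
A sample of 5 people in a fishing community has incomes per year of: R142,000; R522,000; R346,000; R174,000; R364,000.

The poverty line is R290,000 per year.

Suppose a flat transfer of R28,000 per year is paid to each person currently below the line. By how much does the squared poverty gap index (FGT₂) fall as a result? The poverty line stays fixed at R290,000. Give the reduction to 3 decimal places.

Before: below the line — R142,000, R174,000; squared poverty gap index (FGT₂) = 0.08409.
After the R28,000 transfer: below the line — R170,000, R202,000; squared poverty gap index (FGT₂) = 0.05266.
Reduction = 0.08409 − 0.05266 = 0.031.

0.031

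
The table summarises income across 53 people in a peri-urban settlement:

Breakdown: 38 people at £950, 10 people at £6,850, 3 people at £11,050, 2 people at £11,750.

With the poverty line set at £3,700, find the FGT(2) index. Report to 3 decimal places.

Below the line: 38×£950 (q = 38 of N = 53).
Relative gaps: (3700−950)/3700 = 0.7432 (×38).
Squared: 0.5524 (×38).
Sum = 20.991600; P₂ = 20.991600 / 53 = 0.396.

0.396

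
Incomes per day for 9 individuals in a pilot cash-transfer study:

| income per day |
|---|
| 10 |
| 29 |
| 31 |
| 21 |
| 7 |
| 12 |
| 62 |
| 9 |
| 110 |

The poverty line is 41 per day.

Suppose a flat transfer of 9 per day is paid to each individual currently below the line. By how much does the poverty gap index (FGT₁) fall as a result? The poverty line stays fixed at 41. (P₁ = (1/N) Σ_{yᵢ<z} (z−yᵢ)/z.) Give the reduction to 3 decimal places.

0.171

Before: below the line — 7, 9, 10, 12, 21, 29, 31; poverty gap index (FGT₁) = 0.45528.
After the 9 transfer: below the line — 16, 18, 19, 21, 30, 38, 40; poverty gap index (FGT₁) = 0.28455.
Reduction = 0.45528 − 0.28455 = 0.171.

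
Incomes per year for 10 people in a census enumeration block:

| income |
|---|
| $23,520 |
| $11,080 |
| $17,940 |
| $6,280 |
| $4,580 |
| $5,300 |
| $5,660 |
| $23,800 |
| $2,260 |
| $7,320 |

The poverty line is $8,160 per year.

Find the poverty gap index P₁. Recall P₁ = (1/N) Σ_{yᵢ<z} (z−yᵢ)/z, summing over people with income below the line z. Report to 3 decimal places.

Below the line: $2,260, $4,580, $5,300, $5,660, $6,280, $7,320 (q = 6 of N = 10).
Normalized shortfalls: (8160−2260)/8160 = 0.7230; (8160−4580)/8160 = 0.4387; (8160−5300)/8160 = 0.3505; (8160−5660)/8160 = 0.3064; (8160−6280)/8160 = 0.2304; (8160−7320)/8160 = 0.1029.
Σ = 2.151961. Dividing by the full population N = 10 gives P₁ = 0.215.

0.215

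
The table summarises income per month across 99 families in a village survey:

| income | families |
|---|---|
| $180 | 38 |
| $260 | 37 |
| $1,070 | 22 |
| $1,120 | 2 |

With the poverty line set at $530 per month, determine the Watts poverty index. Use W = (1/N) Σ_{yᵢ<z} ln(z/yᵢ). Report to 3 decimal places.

0.681

Below the line: 38×$180, 37×$260 (q = 75 of N = 99).
Log shortfalls: ln(530/180) = 1.0799 (×38); ln(530/260) = 0.7122 (×37).
W = 67.388195 / 99 = 0.681.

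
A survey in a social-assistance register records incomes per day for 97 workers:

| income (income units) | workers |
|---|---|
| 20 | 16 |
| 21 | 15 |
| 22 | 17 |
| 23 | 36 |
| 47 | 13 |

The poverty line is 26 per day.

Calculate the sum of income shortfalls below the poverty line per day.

Poor units: 16×20, 15×21, 17×22, 36×23 (q = 84 of N = 97).
Individual gaps: 16×(26−20) = 96; 15×(26−21) = 75; 17×(26−22) = 68; 36×(26−23) = 108.
Aggregate gap = 347.

347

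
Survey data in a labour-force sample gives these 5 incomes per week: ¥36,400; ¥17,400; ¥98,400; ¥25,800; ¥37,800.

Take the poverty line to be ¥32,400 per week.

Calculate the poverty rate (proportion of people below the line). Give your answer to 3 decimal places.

0.400

2 of the 5 people have income below ¥32,400.
H = 2/5 = 0.400.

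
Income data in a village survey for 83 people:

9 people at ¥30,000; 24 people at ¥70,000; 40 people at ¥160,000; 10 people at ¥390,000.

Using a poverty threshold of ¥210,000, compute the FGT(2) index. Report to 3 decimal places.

0.235

Below the line: 9×¥30,000, 24×¥70,000, 40×¥160,000 (q = 73 of N = 83).
Gap ratios (z−y)/z: (210000−30000)/210000 = 0.8571 (×9); (210000−70000)/210000 = 0.6667 (×24); (210000−160000)/210000 = 0.2381 (×40).
Squared: 0.7347 (×9); 0.4444 (×24); 0.0567 (×40).
Sum = 19.546485; P₂ = 19.546485 / 83 = 0.235.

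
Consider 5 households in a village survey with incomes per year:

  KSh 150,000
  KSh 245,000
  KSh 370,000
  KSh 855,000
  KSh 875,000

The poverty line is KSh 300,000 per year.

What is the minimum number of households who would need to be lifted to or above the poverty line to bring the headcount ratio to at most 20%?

1

Currently q = 2 of N = 5 are below the line (H = 0.400).
A headcount ratio of at most 20% allows at most ⌊0.20 × 5⌋ = 1 poor households.
So at least 2 − 1 = 1 must be lifted.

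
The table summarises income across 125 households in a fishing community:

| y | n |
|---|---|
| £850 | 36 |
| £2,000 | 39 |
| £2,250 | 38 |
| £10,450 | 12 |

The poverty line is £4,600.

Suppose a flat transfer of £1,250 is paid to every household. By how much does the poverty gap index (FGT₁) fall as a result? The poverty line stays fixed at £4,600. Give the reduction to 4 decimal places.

0.2457

Before: below the line — 36×£850, 39×£2,000, 38×£2,250; poverty gap index (FGT₁) = 0.566435.
After the £1,250 transfer: below the line — 36×£2,100, 39×£3,250, 38×£3,500; poverty gap index (FGT₁) = 0.320783.
Reduction = 0.566435 − 0.320783 = 0.2457.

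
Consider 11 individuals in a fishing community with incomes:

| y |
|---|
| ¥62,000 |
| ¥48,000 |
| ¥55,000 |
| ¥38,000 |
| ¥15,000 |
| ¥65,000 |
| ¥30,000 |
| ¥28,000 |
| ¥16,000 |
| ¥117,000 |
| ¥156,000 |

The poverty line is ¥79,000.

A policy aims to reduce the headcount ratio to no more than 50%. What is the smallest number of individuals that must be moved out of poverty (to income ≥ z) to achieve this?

9 of the 11 individuals are poor, so H = 9/11 = 0.818.
A headcount ratio of at most 50% allows at most ⌊0.50 × 11⌋ = 5 poor individuals.
So at least 9 − 5 = 4 must be lifted.

4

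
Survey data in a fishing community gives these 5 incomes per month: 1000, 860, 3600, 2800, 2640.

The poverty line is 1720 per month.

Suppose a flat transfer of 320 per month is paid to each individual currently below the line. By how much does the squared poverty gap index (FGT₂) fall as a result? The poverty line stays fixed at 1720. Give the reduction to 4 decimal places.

0.0545

Before: below the line — 860, 1000; squared poverty gap index (FGT₂) = 0.085046.
After the 320 transfer: below the line — 1180, 1320; squared poverty gap index (FGT₂) = 0.030530.
Reduction = 0.085046 − 0.030530 = 0.0545.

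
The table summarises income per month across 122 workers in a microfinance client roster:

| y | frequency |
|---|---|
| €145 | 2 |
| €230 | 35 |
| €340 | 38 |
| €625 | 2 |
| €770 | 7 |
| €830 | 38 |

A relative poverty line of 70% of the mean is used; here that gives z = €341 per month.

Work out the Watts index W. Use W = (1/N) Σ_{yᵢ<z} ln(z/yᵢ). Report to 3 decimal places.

0.128

Below the line: 2×€145, 35×€230, 38×€340 (q = 75 of N = 122).
ln(z/y) terms: ln(341/145) = 0.8551 (×2); ln(341/230) = 0.3938 (×35); ln(341/340) = 0.0029 (×38).
W = 15.605009 / 122 = 0.128.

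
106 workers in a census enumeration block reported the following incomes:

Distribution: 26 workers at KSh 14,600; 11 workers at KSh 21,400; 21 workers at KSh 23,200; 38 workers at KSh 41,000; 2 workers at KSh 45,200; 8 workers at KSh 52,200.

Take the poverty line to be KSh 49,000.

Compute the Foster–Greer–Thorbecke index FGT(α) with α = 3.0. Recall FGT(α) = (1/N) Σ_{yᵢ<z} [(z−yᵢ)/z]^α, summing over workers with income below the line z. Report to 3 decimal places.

0.134

Incomes under z: 26×KSh 14,600, 11×KSh 21,400, 21×KSh 23,200, 38×KSh 41,000, 2×KSh 45,200 (q = 98 of N = 106).
Shortfall ratios: (49000−14600)/49000 = 0.7020 (×26); (49000−21400)/49000 = 0.5633 (×11); (49000−23200)/49000 = 0.5265 (×21); (49000−41000)/49000 = 0.1633 (×38); (49000−45200)/49000 = 0.0776 (×2).
Raised to α = 3.0: 0.34601 (×26); 0.17871 (×11); 0.14597 (×21); 0.00435 (×38); 0.00047 (×2).
Sum = 14.193720; FGT(3.0) = 14.193720 / 106 = 0.134.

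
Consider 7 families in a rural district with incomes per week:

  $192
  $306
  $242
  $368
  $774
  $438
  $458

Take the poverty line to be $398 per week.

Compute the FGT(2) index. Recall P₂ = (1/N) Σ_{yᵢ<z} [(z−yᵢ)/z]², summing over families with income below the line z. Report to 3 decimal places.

Below the line: $192, $242, $306, $368 (q = 4 of N = 7).
Relative gaps: (398−192)/398 = 0.5176; (398−242)/398 = 0.3920; (398−306)/398 = 0.2312; (398−368)/398 = 0.0754.
Squared: 0.2679; 0.1536; 0.0534; 0.0057.
Sum = 0.480644; P₂ = 0.480644 / 7 = 0.069.

0.069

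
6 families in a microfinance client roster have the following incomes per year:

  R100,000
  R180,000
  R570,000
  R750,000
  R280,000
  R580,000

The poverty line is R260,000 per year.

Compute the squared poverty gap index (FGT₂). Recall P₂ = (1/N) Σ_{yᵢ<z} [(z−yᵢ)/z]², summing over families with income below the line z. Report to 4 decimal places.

0.0789

Incomes under z: R100,000, R180,000 (q = 2 of N = 6).
Shortfall ratios: (260000−100000)/260000 = 0.6154; (260000−180000)/260000 = 0.3077.
Squared: 0.3787; 0.0947.
Sum = 0.473373; P₂ = 0.473373 / 6 = 0.0789.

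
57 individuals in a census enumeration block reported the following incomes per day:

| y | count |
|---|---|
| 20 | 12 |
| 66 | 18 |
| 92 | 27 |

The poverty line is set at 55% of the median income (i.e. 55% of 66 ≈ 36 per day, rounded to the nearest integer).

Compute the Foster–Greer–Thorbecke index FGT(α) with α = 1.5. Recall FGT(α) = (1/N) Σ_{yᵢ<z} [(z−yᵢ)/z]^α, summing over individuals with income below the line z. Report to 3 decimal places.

0.062

Below the line: 12×20 (q = 12 of N = 57).
Shortfall ratios: (36−20)/36 = 0.4444 (×12).
Raised to α = 1.5: 0.29630 (×12).
Sum = 3.555556; FGT(1.5) = 3.555556 / 57 = 0.062.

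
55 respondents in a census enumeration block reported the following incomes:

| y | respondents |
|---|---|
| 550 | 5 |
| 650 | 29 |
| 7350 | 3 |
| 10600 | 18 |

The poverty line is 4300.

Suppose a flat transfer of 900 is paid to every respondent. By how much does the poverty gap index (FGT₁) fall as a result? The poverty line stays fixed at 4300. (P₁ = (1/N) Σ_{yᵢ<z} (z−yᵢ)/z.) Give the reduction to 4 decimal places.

0.1294

Before: below the line — 5×550, 29×650; poverty gap index (FGT₁) = 0.526850.
After the 900 transfer: below the line — 5×1450, 29×1550; poverty gap index (FGT₁) = 0.397463.
Reduction = 0.526850 − 0.397463 = 0.1294.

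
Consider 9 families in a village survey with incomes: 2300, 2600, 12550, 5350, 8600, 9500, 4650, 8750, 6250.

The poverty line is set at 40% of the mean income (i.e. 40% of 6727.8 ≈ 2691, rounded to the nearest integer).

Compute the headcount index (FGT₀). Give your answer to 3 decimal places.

0.222

2 of the 9 families have income below 2691.
H = 2/9 = 0.222.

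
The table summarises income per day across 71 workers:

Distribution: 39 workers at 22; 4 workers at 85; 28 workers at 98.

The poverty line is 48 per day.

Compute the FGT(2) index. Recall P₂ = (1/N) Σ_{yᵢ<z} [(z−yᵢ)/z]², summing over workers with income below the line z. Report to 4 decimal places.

0.1612

Below the line: 39×22 (q = 39 of N = 71).
Normalized shortfalls: (48−22)/48 = 0.5417 (×39).
Squared: 0.2934 (×39).
Sum = 11.442708; P₂ = 11.442708 / 71 = 0.1612.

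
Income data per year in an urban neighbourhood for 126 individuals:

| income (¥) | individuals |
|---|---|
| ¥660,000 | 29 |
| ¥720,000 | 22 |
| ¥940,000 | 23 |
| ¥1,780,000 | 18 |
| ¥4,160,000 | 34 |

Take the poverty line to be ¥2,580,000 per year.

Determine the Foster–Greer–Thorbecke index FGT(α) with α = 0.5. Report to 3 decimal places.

0.572

Below the line: 29×¥660,000, 22×¥720,000, 23×¥940,000, 18×¥1,780,000 (q = 92 of N = 126).
Normalized shortfalls: (2580000−660000)/2580000 = 0.7442 (×29); (2580000−720000)/2580000 = 0.7209 (×22); (2580000−940000)/2580000 = 0.6357 (×23); (2580000−1780000)/2580000 = 0.3101 (×18).
Raised to α = 0.5: 0.86266 (×29); 0.84908 (×22); 0.79728 (×23); 0.55685 (×18).
Sum = 72.057597; FGT(0.5) = 72.057597 / 126 = 0.572.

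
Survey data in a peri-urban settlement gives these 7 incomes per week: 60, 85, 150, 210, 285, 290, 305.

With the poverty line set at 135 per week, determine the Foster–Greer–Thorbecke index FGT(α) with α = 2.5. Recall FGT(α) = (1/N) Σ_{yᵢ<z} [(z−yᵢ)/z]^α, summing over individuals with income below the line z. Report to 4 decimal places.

0.0448

Below z: 60, 85 (q = 2 of N = 7).
Relative gaps: (135−60)/135 = 0.5556; (135−85)/135 = 0.3704.
Raised to α = 2.5: 0.23005; 0.08348.
Sum = 0.313530; FGT(2.5) = 0.313530 / 7 = 0.0448.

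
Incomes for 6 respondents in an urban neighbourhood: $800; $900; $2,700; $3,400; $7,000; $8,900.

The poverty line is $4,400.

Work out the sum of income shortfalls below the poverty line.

Poor units: $800, $900, $2,700, $3,400 (q = 4 of N = 6).
Individual gaps: 4400−800 = 3600; 4400−900 = 3500; 4400−2700 = 1700; 4400−3400 = 1000.
Aggregate gap = $9,800.

$9,800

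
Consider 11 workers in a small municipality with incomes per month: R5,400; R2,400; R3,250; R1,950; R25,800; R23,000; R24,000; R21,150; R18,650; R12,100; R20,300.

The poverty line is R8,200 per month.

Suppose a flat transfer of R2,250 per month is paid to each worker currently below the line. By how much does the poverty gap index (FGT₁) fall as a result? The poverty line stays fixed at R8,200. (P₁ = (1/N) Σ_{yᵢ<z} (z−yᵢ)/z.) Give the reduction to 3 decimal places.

Before: below the line — R1,950, R2,400, R3,250, R5,400; poverty gap index (FGT₁) = 0.21951.
After the R2,250 transfer: below the line — R4,200, R4,650, R5,500, R7,650; poverty gap index (FGT₁) = 0.11973.
Reduction = 0.21951 − 0.11973 = 0.100.

0.100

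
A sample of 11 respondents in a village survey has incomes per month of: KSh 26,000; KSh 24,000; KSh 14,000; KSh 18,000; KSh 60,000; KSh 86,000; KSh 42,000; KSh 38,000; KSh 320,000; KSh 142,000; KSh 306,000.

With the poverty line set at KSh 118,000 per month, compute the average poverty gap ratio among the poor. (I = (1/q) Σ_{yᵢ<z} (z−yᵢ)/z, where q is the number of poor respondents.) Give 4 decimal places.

0.6737

Incomes under z: KSh 14,000, KSh 18,000, KSh 24,000, KSh 26,000, KSh 38,000, KSh 42,000, KSh 60,000, KSh 86,000 (q = 8 of N = 11).
Relative gaps: 0.8814, 0.8475, 0.7966, 0.7797, 0.6780, 0.6441, 0.4915, 0.2712; sum = 5.389831.
I averages over the q = 8 poor units only: 5.389831 / 8 = 0.6737.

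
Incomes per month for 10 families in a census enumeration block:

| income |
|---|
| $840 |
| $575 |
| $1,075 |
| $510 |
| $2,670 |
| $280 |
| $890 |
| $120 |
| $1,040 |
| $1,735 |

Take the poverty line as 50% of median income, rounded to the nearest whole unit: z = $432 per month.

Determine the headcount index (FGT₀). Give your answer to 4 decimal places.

2 of the 10 families have income below $432.
H = 2/10 = 0.2000.

0.2000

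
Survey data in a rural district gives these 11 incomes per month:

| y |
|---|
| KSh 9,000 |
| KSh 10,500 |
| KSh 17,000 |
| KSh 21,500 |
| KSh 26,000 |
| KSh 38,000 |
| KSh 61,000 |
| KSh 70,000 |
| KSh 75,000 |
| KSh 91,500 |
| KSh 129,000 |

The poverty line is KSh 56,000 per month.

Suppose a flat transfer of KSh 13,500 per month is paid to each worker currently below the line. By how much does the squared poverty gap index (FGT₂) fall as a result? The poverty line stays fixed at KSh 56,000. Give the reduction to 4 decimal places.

Before: below the line — KSh 9,000, KSh 10,500, KSh 17,000, KSh 21,500, KSh 26,000, KSh 38,000; squared poverty gap index (FGT₂) = 0.238129.
After the KSh 13,500 transfer: below the line — KSh 22,500, KSh 24,000, KSh 30,500, KSh 35,000, KSh 39,500, KSh 51,500; squared poverty gap index (FGT₂) = 0.102331.
Reduction = 0.238129 − 0.102331 = 0.1358.

0.1358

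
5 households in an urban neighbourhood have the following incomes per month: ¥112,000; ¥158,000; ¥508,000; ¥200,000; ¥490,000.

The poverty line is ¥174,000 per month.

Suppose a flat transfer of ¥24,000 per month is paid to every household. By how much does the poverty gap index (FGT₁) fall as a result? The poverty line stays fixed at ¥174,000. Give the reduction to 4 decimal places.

0.0460

Before: below the line — ¥112,000, ¥158,000; poverty gap index (FGT₁) = 0.089655.
After the ¥24,000 transfer: below the line — ¥136,000; poverty gap index (FGT₁) = 0.043678.
Reduction = 0.089655 − 0.043678 = 0.0460.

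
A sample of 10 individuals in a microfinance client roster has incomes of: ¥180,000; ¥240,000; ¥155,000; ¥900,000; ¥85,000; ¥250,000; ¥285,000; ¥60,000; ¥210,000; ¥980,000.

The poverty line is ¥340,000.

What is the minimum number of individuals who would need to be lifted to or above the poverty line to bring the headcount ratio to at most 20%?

6

Currently q = 8 of N = 10 are below the line (H = 0.800).
A headcount ratio of at most 20% allows at most ⌊0.20 × 10⌋ = 2 poor individuals.
So at least 8 − 2 = 6 must be lifted.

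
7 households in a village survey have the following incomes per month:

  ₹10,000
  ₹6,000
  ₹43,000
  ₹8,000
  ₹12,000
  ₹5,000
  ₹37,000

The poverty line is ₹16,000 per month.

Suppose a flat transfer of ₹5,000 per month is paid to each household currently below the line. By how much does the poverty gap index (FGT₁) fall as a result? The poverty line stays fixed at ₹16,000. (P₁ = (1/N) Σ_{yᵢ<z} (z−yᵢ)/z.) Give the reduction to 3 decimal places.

0.214

Before: below the line — ₹5,000, ₹6,000, ₹8,000, ₹10,000, ₹12,000; poverty gap index (FGT₁) = 0.34821.
After the ₹5,000 transfer: below the line — ₹10,000, ₹11,000, ₹13,000, ₹15,000; poverty gap index (FGT₁) = 0.13393.
Reduction = 0.34821 − 0.13393 = 0.214.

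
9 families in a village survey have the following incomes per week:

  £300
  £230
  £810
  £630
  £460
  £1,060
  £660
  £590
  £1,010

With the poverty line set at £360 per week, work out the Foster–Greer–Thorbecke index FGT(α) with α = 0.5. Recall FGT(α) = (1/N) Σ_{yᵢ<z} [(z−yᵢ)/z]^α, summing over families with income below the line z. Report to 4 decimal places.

0.1121

Incomes under z: £230, £300 (q = 2 of N = 9).
Normalized shortfalls: (360−230)/360 = 0.3611; (360−300)/360 = 0.1667.
Raised to α = 0.5: 0.60093; 0.40825.
Sum = 1.009174; FGT(0.5) = 1.009174 / 9 = 0.1121.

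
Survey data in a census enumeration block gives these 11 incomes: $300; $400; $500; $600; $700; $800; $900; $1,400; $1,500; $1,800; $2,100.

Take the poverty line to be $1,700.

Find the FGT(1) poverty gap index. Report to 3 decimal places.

Below the line: $300, $400, $500, $600, $700, $800, $900, $1,400, $1,500 (q = 9 of N = 11).
Gap ratios (z−y)/z: (1700−300)/1700 = 0.8235; (1700−400)/1700 = 0.7647; (1700−500)/1700 = 0.7059; (1700−600)/1700 = 0.6471; (1700−700)/1700 = 0.5882; (1700−800)/1700 = 0.5294; (1700−900)/1700 = 0.4706; (1700−1400)/1700 = 0.1765; (1700−1500)/1700 = 0.1176.
Σ = 4.823529. Dividing by the full population N = 11 gives P₁ = 0.439.

0.439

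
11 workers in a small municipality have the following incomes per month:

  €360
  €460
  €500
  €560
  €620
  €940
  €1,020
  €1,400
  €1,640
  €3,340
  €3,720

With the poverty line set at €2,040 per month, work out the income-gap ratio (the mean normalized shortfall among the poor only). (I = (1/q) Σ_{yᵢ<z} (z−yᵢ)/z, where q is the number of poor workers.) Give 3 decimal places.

Below z: €360, €460, €500, €560, €620, €940, €1,020, €1,400, €1,640 (q = 9 of N = 11).
Shortfall ratios (z−y)/z: 0.8235, 0.7745, 0.7549, 0.7255, 0.6961, 0.5392, 0.5000, 0.3137, 0.1961; sum = 5.323529.
I averages over the q = 9 poor units only: 5.323529 / 9 = 0.592.

0.592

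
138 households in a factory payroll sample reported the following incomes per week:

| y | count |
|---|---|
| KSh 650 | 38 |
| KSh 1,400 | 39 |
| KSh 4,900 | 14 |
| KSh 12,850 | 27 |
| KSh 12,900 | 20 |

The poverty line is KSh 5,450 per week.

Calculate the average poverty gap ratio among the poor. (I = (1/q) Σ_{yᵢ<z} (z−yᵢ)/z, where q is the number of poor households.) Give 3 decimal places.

Below z: 38×KSh 650, 39×KSh 1,400, 14×KSh 4,900 (q = 91 of N = 138).
Relative gaps: 0.8807 (×38), 0.7431 (×39), 0.1009 (×14); sum = 63.862385.
The income-gap ratio divides by q (the poor only): 63.862385 / 91 = 0.702.

0.702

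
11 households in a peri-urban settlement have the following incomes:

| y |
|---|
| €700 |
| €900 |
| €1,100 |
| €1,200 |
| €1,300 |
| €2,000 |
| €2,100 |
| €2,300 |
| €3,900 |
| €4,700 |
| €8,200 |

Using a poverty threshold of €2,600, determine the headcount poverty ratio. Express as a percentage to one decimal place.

8 of the 11 households have income below €2,600.
H = 8/11 = 72.7%.

72.7%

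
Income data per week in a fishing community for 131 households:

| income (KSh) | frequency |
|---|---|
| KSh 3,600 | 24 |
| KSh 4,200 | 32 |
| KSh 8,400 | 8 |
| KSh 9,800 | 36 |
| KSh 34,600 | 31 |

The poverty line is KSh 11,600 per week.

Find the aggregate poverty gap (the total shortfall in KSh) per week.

KSh 519,200

Incomes under z: 24×KSh 3,600, 32×KSh 4,200, 8×KSh 8,400, 36×KSh 9,800 (q = 100 of N = 131).
Individual gaps: 24×(11600−3600) = 192000; 32×(11600−4200) = 236800; 8×(11600−8400) = 25600; 36×(11600−9800) = 64800.
Aggregate gap = KSh 519,200.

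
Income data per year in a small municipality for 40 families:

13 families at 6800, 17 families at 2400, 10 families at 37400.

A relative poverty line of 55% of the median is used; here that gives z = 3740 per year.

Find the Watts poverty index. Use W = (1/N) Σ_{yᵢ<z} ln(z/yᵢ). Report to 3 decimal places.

Incomes under z: 17×2400 (q = 17 of N = 40).
Log gaps: ln(3740/2400) = 0.4436 (×17).
W = 7.541487 / 40 = 0.189.

0.189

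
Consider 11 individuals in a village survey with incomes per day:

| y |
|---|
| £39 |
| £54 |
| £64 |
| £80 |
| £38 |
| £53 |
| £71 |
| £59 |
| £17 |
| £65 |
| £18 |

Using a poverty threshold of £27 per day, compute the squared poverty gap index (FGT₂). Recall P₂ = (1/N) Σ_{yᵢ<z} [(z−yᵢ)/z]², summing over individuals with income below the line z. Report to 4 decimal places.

0.0226

Below the line: £17, £18 (q = 2 of N = 11).
Normalized shortfalls: (27−17)/27 = 0.3704; (27−18)/27 = 0.3333.
Squared: 0.1372; 0.1111.
Sum = 0.248285; P₂ = 0.248285 / 11 = 0.0226.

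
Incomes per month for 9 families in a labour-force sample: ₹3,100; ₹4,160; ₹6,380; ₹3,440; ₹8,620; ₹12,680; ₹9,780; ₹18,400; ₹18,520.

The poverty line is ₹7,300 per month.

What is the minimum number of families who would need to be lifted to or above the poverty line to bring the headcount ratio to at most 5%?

4 of the 9 families are poor, so H = 4/9 = 0.444.
A headcount ratio of at most 5% allows at most ⌊0.05 × 9⌋ = 0 poor families.
So at least 4 − 0 = 4 must be lifted.

4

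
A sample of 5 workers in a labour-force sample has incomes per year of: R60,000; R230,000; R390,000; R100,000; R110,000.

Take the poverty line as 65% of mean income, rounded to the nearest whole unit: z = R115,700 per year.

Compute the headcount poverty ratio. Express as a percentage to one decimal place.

3 of the 5 workers have income below R115,700.
H = 3/5 = 60.0%.

60.0%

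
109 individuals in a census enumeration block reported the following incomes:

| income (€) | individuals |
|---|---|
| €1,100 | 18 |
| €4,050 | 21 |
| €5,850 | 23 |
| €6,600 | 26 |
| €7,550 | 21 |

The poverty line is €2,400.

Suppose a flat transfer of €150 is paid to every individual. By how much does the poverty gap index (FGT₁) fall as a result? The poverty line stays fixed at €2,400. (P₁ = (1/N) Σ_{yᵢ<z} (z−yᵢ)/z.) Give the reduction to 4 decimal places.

0.0103

Before: below the line — 18×€1,100; poverty gap index (FGT₁) = 0.089450.
After the €150 transfer: below the line — 18×€1,250; poverty gap index (FGT₁) = 0.079128.
Reduction = 0.089450 − 0.079128 = 0.0103.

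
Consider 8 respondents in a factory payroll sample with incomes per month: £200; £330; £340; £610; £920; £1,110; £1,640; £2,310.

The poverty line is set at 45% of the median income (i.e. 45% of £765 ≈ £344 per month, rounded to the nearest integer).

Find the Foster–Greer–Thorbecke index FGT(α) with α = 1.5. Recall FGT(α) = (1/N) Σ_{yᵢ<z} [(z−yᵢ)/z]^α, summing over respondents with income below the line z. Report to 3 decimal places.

Poor units: £200, £330, £340 (q = 3 of N = 8).
Shortfall ratios: (344−200)/344 = 0.4186; (344−330)/344 = 0.0407; (344−340)/344 = 0.0116.
Raised to α = 1.5: 0.27084; 0.00821; 0.00125.
Sum = 0.280300; FGT(1.5) = 0.280300 / 8 = 0.035.

0.035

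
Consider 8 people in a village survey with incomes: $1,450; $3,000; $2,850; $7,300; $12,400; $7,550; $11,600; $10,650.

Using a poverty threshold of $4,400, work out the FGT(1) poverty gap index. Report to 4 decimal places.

Incomes under z: $1,450, $2,850, $3,000 (q = 3 of N = 8).
Normalized shortfalls: (4400−1450)/4400 = 0.6705; (4400−2850)/4400 = 0.3523; (4400−3000)/4400 = 0.3182.
Sum of shortfalls = 1.340909; P₁ averages over all N: 1.340909 / 8 = 0.1676.

0.1676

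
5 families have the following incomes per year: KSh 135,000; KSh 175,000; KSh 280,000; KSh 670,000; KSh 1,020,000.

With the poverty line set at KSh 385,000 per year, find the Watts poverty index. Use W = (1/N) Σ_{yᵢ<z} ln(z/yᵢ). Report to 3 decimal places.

Below the line: KSh 135,000, KSh 175,000, KSh 280,000 (q = 3 of N = 5).
ln(z/y) terms: ln(385000/135000) = 1.0480; ln(385000/175000) = 0.7885; ln(385000/280000) = 0.3185.
W = 2.154880 / 5 = 0.431.

0.431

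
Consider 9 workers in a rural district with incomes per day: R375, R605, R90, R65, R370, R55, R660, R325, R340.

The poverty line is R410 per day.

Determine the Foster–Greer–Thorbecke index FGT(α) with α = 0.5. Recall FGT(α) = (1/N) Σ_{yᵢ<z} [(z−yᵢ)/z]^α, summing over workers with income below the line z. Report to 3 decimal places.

Poor units: R55, R65, R90, R325, R340, R370, R375 (q = 7 of N = 9).
Normalized shortfalls: (410−55)/410 = 0.8659; (410−65)/410 = 0.8415; (410−90)/410 = 0.7805; (410−325)/410 = 0.2073; (410−340)/410 = 0.1707; (410−370)/410 = 0.0976; (410−375)/410 = 0.0854.
Raised to α = 0.5: 0.93051; 0.91731; 0.88345; 0.45532; 0.41320; 0.31235; 0.29217.
Sum = 4.204318; FGT(0.5) = 4.204318 / 9 = 0.467.

0.467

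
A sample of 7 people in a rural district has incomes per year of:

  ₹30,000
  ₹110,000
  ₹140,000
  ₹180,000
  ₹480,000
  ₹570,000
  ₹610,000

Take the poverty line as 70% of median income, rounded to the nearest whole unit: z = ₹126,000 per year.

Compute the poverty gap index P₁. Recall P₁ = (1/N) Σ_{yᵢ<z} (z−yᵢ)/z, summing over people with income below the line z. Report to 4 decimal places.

0.1270

Poor units: ₹30,000, ₹110,000 (q = 2 of N = 7).
Relative gaps: (126000−30000)/126000 = 0.7619; (126000−110000)/126000 = 0.1270.
Sum of shortfalls = 0.888889; P₁ averages over all N: 0.888889 / 7 = 0.1270.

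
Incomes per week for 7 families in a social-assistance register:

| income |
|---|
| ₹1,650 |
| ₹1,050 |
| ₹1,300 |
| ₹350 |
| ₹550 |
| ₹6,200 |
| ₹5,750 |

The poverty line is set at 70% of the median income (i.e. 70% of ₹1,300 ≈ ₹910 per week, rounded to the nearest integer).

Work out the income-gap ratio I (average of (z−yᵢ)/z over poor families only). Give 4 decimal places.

Below the line: ₹350, ₹550 (q = 2 of N = 7).
Relative gaps: 0.6154, 0.3956; sum = 1.010989.
The income-gap ratio divides by q (the poor only): 1.010989 / 2 = 0.5055.

0.5055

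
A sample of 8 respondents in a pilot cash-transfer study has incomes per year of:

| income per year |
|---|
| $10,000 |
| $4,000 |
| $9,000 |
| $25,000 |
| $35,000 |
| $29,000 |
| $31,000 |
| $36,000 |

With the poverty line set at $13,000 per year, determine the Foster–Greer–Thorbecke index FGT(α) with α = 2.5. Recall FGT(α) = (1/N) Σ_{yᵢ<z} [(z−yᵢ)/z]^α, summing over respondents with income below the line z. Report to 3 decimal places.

Below the line: $4,000, $9,000, $10,000 (q = 3 of N = 8).
Gap ratios (z−y)/z: (13000−4000)/13000 = 0.6923; (13000−9000)/13000 = 0.3077; (13000−10000)/13000 = 0.2308.
Raised to α = 2.5: 0.39879; 0.05252; 0.02558.
Sum = 0.476892; FGT(2.5) = 0.476892 / 8 = 0.060.

0.060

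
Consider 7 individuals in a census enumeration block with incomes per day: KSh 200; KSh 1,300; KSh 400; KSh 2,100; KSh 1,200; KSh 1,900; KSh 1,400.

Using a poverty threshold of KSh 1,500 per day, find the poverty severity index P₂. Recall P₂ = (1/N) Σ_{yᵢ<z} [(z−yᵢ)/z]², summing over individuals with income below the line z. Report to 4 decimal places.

0.1930

Incomes under z: KSh 200, KSh 400, KSh 1,200, KSh 1,300, KSh 1,400 (q = 5 of N = 7).
Shortfall ratios: (1500−200)/1500 = 0.8667; (1500−400)/1500 = 0.7333; (1500−1200)/1500 = 0.2000; (1500−1300)/1500 = 0.1333; (1500−1400)/1500 = 0.0667.
Squared: 0.7511; 0.5378; 0.0400; 0.0178; 0.0044.
Sum = 1.351111; P₂ = 1.351111 / 7 = 0.1930.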